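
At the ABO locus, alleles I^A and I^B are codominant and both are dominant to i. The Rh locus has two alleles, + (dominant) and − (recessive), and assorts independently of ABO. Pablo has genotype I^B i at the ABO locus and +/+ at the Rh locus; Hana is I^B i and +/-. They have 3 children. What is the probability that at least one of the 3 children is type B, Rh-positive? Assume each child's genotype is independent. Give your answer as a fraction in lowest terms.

ABO cross I^B i × I^B i → 1/4 O, 3/4 B.
Rh cross +/+ × +/- → 1 Rh+; so P(type B, Rh-positive) = 3/4 × 1 = 3/4 per child.
P(none) = (1/4)^3 = 1/64; P(at least one) = 1 − 1/64 = 63/64.

63/64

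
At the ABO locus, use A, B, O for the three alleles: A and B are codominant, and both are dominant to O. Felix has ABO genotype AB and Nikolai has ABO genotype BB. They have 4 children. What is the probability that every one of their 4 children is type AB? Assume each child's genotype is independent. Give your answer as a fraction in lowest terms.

1/16

ABO cross AB × BB → 1/2 B, 1/2 AB.
So P(type AB) = 1/2 per child.
All 4 independent: (1/2)^4 = 1/16.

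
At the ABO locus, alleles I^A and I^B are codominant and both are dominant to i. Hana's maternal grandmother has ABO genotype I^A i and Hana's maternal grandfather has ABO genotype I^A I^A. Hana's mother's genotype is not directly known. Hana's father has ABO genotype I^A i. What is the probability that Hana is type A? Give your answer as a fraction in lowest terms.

7/8

Hana's mother's ABO genotype from I^A i × I^A I^A: 1/2 I^A I^A, 1/2 I^A i.
Crossing each possibility with the father I^A i and summing P(type A): 1/2·1 + 1/2·3/4 = 7/8.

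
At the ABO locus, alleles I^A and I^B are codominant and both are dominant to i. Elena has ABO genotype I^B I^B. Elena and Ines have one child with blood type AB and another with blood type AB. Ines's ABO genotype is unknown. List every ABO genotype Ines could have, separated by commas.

For each candidate genotype of Ines, check whether crossing it with I^B I^B can produce every observed child phenotype.
  I^A I^A → possible child types {AB} ✓
  I^A I^B → possible child types {B, AB} ✓
  I^A i → possible child types {B, AB} ✓
  I^B I^B → possible child types {B} ✗
  I^B i → possible child types {B} ✗
  i i → possible child types {B} ✗

I^A I^A, I^A I^B, I^A i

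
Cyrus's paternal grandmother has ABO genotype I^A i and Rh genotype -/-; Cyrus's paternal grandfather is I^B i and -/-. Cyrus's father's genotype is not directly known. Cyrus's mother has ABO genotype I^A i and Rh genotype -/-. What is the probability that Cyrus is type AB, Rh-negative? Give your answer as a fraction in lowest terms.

1/8

Cyrus's father's ABO genotype from I^A i × I^B i: 1/4 I^A I^B, 1/4 I^A i, 1/4 I^B i, 1/4 i i.
Crossing each possibility with the mother I^A i and summing P(type AB): 1/4·1/4 + 1/4·0 + 1/4·1/4 + 1/4·0 = 1/8.
Similarly for Rh via the father's Rh distribution: P(Rh-) = 1.
Independent loci: 1/8 × 1 = 1/8.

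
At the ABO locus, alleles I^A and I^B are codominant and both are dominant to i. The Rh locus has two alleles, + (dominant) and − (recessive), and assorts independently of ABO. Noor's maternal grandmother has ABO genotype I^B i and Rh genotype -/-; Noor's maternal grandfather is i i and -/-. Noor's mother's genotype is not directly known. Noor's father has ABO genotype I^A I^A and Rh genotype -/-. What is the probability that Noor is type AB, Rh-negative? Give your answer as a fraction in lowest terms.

Noor's mother's ABO genotype from I^B i × i i: 1/2 I^B i, 1/2 i i.
Crossing each possibility with the father I^A I^A and summing P(type AB): 1/2·1/2 + 1/2·0 = 1/4.
Similarly for Rh via the mother's Rh distribution: P(Rh-) = 1.
Independent loci: 1/4 × 1 = 1/4.

1/4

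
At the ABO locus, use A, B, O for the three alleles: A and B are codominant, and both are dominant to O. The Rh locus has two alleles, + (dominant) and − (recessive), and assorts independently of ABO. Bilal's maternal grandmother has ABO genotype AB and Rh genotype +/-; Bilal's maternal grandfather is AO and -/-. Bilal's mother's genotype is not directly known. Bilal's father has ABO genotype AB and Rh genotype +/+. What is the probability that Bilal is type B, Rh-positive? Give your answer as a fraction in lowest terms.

1/4

Bilal's mother's ABO genotype from AB × AO: 1/4 AA, 1/4 AB, 1/4 AO, 1/4 BO.
Crossing each possibility with the father AB and summing P(type B): 1/4·0 + 1/4·1/4 + 1/4·1/4 + 1/4·1/2 = 1/4.
Similarly for Rh via the mother's Rh distribution: P(Rh+) = 1.
Independent loci: 1/4 × 1 = 1/4.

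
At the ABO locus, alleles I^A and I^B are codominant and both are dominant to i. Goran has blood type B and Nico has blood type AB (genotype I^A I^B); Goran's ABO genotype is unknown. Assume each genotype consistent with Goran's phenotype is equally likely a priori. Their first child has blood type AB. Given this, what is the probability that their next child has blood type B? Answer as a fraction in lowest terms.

Possible genotypes: Goran ∈ {I^B I^B, I^B i}; Nico ∈ {I^A I^B}.
Weight each parental genotype pair by prior × P(type-AB child):
  I^B I^B × I^A I^B: posterior weight 2/3; P(next child type B) = 1/2.
  I^B i × I^A I^B: posterior weight 1/3; P(next child type B) = 1/2.
Weighted sum = 1/2.

1/2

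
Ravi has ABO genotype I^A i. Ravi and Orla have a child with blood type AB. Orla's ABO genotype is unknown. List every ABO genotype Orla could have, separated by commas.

I^A I^B, I^B I^B, I^B i

For each candidate genotype of Orla, check whether crossing it with I^A i can produce every observed child phenotype.
  I^A I^A → possible child types {A} ✗
  I^A I^B → possible child types {A, B, AB} ✓
  I^A i → possible child types {O, A} ✗
  I^B I^B → possible child types {B, AB} ✓
  I^B i → possible child types {O, A, B, AB} ✓
  i i → possible child types {O, A} ✗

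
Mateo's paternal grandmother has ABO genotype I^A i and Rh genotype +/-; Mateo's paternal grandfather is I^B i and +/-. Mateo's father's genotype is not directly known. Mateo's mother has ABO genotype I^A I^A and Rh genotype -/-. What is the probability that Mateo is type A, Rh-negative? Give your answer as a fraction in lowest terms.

3/8

Mateo's father's ABO genotype from I^A i × I^B i: 1/4 I^A I^B, 1/4 I^A i, 1/4 I^B i, 1/4 i i.
Crossing each possibility with the mother I^A I^A and summing P(type A): 1/4·1/2 + 1/4·1 + 1/4·1/2 + 1/4·1 = 3/4.
Similarly for Rh via the father's Rh distribution: P(Rh-) = 1/2.
Independent loci: 3/4 × 1/2 = 3/8.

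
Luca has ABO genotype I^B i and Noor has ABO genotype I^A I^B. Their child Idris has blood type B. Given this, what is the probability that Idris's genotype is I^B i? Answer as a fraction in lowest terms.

1/2

Cross I^B i × I^A I^B → 1/4 I^A I^B, 1/4 I^A i, 1/4 I^B I^B, 1/4 I^B i.
Type-B genotypes among offspring: I^B I^B (1/4), I^B i (1/4); total 1/2.
P(I^B i | type B) = (1/4) / (1/2) = 1/2.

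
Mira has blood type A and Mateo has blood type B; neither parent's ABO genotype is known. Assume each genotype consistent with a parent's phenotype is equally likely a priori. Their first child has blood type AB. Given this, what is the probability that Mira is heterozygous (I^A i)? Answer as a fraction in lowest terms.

1/3

Possible genotypes: Mira ∈ {I^A I^A, I^A i}; Mateo ∈ {I^B I^B, I^B i}.
Weight each parental genotype pair by prior × P(type-AB child):
  I^A I^A × I^B I^B: posterior weight 4/9.
  I^A I^A × I^B i: posterior weight 2/9.
  I^A i × I^B I^B: posterior weight 2/9.
  I^A i × I^B i: posterior weight 1/9.
Sum the posterior weight over pairs where Mira is I^A i: 1/3.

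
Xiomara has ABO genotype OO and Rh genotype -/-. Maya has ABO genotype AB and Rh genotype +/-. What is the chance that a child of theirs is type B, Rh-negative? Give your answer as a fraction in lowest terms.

1/4

ABO cross OO × AB → offspring phenotypes: 1/2 A, 1/2 B.
Rh cross -/- × +/- → 1/2 Rh+, 1/2 Rh-.
Independent loci: P(type B, Rh-negative) = 1/2 × 1/2 = 1/4.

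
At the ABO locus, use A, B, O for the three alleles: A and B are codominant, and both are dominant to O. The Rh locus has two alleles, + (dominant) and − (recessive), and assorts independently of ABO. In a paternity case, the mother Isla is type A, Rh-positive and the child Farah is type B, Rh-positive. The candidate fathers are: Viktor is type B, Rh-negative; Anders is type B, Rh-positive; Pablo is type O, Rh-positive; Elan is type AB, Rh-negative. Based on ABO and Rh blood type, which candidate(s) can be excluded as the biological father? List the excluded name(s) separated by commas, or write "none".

A candidate is excluded only if no genotype consistent with his phenotype could produce a type B, Rh-positive child with a type A, Rh-positive mother.
Pablo (type O, Rh+): no genotype consistent with that phenotype can produce a type-B Rh+ child with a type-A mother.

Pablo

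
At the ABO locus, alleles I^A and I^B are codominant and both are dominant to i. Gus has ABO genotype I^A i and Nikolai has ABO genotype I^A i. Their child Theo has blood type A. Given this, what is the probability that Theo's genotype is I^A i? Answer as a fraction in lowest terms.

2/3

Cross I^A i × I^A i → 1/4 I^A I^A, 1/2 I^A i, 1/4 i i.
Type-A genotypes among offspring: I^A I^A (1/4), I^A i (1/2); total 3/4.
P(I^A i | type A) = (1/2) / (3/4) = 2/3.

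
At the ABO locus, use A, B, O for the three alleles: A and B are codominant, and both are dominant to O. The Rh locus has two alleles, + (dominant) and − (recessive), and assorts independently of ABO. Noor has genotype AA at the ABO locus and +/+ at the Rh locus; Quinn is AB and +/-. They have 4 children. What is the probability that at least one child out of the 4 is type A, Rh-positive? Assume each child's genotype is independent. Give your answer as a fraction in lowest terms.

ABO cross AA × AB → 1/2 A, 1/2 AB.
Rh cross +/+ × +/- → 1 Rh+; so P(type A, Rh-positive) = 1/2 × 1 = 1/2 per child.
P(none) = (1/2)^4 = 1/16; P(at least one) = 1 − 1/16 = 15/16.

15/16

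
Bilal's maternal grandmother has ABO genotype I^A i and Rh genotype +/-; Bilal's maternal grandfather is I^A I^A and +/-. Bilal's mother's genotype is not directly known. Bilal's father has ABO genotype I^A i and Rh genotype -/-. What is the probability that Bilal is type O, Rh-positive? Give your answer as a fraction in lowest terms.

1/16

Bilal's mother's ABO genotype from I^A i × I^A I^A: 1/2 I^A I^A, 1/2 I^A i.
Crossing each possibility with the father I^A i and summing P(type O): 1/2·0 + 1/2·1/4 = 1/8.
Similarly for Rh via the mother's Rh distribution: P(Rh+) = 1/2.
Independent loci: 1/8 × 1/2 = 1/16.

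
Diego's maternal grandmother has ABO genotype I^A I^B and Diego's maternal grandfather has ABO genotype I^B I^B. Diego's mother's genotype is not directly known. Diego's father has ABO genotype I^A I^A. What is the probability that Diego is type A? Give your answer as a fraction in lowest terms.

1/4

Diego's mother's ABO genotype from I^A I^B × I^B I^B: 1/2 I^A I^B, 1/2 I^B I^B.
Crossing each possibility with the father I^A I^A and summing P(type A): 1/2·1/2 + 1/2·0 = 1/4.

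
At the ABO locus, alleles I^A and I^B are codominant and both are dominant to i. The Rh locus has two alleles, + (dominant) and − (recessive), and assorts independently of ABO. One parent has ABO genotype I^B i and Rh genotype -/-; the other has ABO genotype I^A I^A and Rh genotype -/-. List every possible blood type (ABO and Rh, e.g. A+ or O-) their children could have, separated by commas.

Gametes from I^B i × I^A I^A give offspring ABO genotypes I^A I^B, I^A i, i.e. phenotypes A, AB.
Rh cross -/- × -/- → phenotypes Rh-.
Combining independently: A-, AB-.

A-, AB-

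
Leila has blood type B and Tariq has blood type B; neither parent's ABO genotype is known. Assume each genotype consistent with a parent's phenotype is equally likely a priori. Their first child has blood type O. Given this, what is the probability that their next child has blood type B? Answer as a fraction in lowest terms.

Possible genotypes: Leila ∈ {I^B I^B, I^B i}; Tariq ∈ {I^B I^B, I^B i}.
Weight each parental genotype pair by prior × P(type-O child):
  I^B i × I^B i: posterior weight 1; P(next child type B) = 3/4.
Weighted sum = 3/4.

3/4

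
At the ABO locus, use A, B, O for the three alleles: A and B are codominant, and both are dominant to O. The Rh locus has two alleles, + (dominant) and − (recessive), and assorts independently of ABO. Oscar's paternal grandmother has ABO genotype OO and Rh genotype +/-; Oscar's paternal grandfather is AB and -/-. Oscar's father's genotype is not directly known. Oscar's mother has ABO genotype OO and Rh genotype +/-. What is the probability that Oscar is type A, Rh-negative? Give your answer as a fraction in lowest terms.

Oscar's father's ABO genotype from OO × AB: 1/2 AO, 1/2 BO.
Crossing each possibility with the mother OO and summing P(type A): 1/2·1/2 + 1/2·0 = 1/4.
Similarly for Rh via the father's Rh distribution: P(Rh-) = 3/8.
Independent loci: 1/4 × 3/8 = 3/32.

3/32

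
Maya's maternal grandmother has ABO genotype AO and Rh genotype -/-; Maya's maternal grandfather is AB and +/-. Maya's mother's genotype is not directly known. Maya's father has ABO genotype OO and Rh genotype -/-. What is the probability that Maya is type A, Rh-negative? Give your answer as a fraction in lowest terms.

3/8

Maya's mother's ABO genotype from AO × AB: 1/4 AA, 1/4 AB, 1/4 AO, 1/4 BO.
Crossing each possibility with the father OO and summing P(type A): 1/4·1 + 1/4·1/2 + 1/4·1/2 + 1/4·0 = 1/2.
Similarly for Rh via the mother's Rh distribution: P(Rh-) = 3/4.
Independent loci: 1/2 × 3/4 = 3/8.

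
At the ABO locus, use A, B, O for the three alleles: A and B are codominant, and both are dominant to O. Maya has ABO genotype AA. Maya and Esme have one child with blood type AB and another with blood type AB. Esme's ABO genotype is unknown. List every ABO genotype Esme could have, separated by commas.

AB, BB, BO

For each candidate genotype of Esme, check whether crossing it with AA can produce every observed child phenotype.
  AA → possible child types {A} ✗
  AB → possible child types {A, AB} ✓
  AO → possible child types {A} ✗
  BB → possible child types {AB} ✓
  BO → possible child types {A, AB} ✓
  OO → possible child types {A} ✗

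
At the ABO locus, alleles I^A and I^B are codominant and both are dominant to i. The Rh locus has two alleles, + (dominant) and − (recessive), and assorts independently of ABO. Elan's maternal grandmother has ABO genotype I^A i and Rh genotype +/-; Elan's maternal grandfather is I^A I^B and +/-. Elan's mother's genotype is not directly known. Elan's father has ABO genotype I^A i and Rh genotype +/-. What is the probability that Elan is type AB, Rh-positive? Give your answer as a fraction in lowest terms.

3/32

Elan's mother's ABO genotype from I^A i × I^A I^B: 1/4 I^A I^A, 1/4 I^A I^B, 1/4 I^A i, 1/4 I^B i.
Crossing each possibility with the father I^A i and summing P(type AB): 1/4·0 + 1/4·1/4 + 1/4·0 + 1/4·1/4 = 1/8.
Similarly for Rh via the mother's Rh distribution: P(Rh+) = 3/4.
Independent loci: 1/8 × 3/4 = 3/32.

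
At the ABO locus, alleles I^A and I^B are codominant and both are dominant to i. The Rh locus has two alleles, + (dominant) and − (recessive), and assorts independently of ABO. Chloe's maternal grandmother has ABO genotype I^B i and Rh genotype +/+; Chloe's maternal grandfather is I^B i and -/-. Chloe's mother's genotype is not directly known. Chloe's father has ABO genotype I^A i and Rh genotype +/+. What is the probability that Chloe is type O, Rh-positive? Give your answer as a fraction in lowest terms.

1/4

Chloe's mother's ABO genotype from I^B i × I^B i: 1/4 I^B I^B, 1/2 I^B i, 1/4 i i.
Crossing each possibility with the father I^A i and summing P(type O): 1/4·0 + 1/2·1/4 + 1/4·1/2 = 1/4.
Similarly for Rh via the mother's Rh distribution: P(Rh+) = 1.
Independent loci: 1/4 × 1 = 1/4.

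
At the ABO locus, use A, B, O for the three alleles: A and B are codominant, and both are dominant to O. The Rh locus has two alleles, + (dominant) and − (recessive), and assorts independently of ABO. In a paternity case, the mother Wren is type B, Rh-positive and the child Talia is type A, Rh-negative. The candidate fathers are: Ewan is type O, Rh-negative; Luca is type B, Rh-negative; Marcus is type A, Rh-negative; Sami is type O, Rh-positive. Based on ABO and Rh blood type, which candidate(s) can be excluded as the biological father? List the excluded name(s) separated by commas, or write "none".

A candidate is excluded only if no genotype consistent with his phenotype could produce a type A, Rh-negative child with a type B, Rh-positive mother.
Ewan (type O, Rh-): no genotype consistent with that phenotype can produce a type-A Rh- child with a type-B mother.
Luca (type B, Rh-): no genotype consistent with that phenotype can produce a type-A Rh- child with a type-B mother.
Sami (type O, Rh+): no genotype consistent with that phenotype can produce a type-A Rh- child with a type-B mother.

Ewan, Luca, Sami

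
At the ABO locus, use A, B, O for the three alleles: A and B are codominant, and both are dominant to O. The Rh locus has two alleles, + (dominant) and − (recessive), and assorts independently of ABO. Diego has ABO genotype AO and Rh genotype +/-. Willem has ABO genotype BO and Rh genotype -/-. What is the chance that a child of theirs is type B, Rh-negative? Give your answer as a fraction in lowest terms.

1/8

ABO cross AO × BO → offspring phenotypes: 1/4 O, 1/4 A, 1/4 B, 1/4 AB.
Rh cross +/- × -/- → 1/2 Rh+, 1/2 Rh-.
Independent loci: P(type B, Rh-negative) = 1/4 × 1/2 = 1/8.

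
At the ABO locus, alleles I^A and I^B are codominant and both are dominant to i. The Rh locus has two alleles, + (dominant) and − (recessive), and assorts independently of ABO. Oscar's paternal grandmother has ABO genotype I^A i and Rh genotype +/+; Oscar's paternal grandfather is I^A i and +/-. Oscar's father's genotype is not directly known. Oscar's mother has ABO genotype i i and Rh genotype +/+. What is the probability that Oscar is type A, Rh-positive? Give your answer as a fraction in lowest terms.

1/2

Oscar's father's ABO genotype from I^A i × I^A i: 1/4 I^A I^A, 1/2 I^A i, 1/4 i i.
Crossing each possibility with the mother i i and summing P(type A): 1/4·1 + 1/2·1/2 + 1/4·0 = 1/2.
Similarly for Rh via the father's Rh distribution: P(Rh+) = 1.
Independent loci: 1/2 × 1 = 1/2.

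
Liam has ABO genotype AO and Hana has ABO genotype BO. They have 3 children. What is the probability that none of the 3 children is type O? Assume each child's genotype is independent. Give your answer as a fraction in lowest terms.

27/64

ABO cross AO × BO → 1/4 O, 1/4 A, 1/4 B, 1/4 AB.
So P(type O) = 1/4 per child.
P(not type O) = 3/4 for one child; (3/4)^3 = 27/64.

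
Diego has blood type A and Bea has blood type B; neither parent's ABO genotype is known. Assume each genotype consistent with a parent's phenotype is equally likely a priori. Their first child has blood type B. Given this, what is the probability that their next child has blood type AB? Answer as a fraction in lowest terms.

5/12

Possible genotypes: Diego ∈ {I^A I^A, I^A i}; Bea ∈ {I^B I^B, I^B i}.
Weight each parental genotype pair by prior × P(type-B child):
  I^A i × I^B I^B: posterior weight 2/3; P(next child type AB) = 1/2.
  I^A i × I^B i: posterior weight 1/3; P(next child type AB) = 1/4.
Weighted sum = 5/12.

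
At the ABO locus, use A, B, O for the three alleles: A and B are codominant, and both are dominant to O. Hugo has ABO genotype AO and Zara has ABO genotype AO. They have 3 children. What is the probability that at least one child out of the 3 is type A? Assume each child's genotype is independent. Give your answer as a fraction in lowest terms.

63/64

ABO cross AO × AO → 1/4 O, 3/4 A.
So P(type A) = 3/4 per child.
P(none) = (1/4)^3 = 1/64; P(at least one) = 1 − 1/64 = 63/64.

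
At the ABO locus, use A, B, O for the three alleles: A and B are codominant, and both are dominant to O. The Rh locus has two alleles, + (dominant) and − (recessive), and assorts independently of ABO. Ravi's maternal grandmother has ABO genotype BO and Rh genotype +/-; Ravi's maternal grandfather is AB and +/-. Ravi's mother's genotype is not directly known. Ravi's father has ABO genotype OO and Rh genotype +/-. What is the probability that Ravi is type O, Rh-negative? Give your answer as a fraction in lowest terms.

1/16

Ravi's mother's ABO genotype from BO × AB: 1/4 AB, 1/4 AO, 1/4 BB, 1/4 BO.
Crossing each possibility with the father OO and summing P(type O): 1/4·0 + 1/4·1/2 + 1/4·0 + 1/4·1/2 = 1/4.
Similarly for Rh via the mother's Rh distribution: P(Rh-) = 1/4.
Independent loci: 1/4 × 1/4 = 1/16.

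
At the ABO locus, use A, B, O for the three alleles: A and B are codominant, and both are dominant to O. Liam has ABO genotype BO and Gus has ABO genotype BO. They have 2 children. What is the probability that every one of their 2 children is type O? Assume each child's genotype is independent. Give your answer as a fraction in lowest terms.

1/16

ABO cross BO × BO → 1/4 O, 3/4 B.
So P(type O) = 1/4 per child.
All 2 independent: (1/4)^2 = 1/16.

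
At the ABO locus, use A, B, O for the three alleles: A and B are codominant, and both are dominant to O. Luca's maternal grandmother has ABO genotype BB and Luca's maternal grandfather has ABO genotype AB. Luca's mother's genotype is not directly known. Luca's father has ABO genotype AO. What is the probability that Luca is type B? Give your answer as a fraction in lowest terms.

3/8

Luca's mother's ABO genotype from BB × AB: 1/2 AB, 1/2 BB.
Crossing each possibility with the father AO and summing P(type B): 1/2·1/4 + 1/2·1/2 = 3/8.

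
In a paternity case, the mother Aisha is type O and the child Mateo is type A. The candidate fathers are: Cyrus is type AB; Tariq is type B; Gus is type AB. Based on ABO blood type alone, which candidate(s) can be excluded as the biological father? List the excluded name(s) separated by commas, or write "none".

Tariq

A candidate is excluded only if no genotype consistent with his phenotype could produce a type A child with a type O mother.
Tariq (type B): no genotype consistent with that phenotype can produce a type-A child with a type-O mother.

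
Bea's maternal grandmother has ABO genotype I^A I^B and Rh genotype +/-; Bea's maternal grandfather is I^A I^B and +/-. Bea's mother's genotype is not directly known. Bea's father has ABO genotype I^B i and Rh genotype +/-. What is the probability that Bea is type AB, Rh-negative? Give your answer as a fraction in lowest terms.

Bea's mother's ABO genotype from I^A I^B × I^A I^B: 1/4 I^A I^A, 1/2 I^A I^B, 1/4 I^B I^B.
Crossing each possibility with the father I^B i and summing P(type AB): 1/4·1/2 + 1/2·1/4 + 1/4·0 = 1/4.
Similarly for Rh via the mother's Rh distribution: P(Rh-) = 1/4.
Independent loci: 1/4 × 1/4 = 1/16.

1/16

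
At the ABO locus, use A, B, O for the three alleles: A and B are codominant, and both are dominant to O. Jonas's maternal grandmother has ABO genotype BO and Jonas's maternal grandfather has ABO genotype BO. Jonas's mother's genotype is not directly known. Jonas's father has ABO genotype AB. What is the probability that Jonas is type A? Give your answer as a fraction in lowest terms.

1/4

Jonas's mother's ABO genotype from BO × BO: 1/4 BB, 1/2 BO, 1/4 OO.
Crossing each possibility with the father AB and summing P(type A): 1/4·0 + 1/2·1/4 + 1/4·1/2 = 1/4.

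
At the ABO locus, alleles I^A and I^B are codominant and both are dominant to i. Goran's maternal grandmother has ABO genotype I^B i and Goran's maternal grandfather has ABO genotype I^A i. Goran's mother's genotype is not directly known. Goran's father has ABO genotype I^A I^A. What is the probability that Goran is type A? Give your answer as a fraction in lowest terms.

3/4

Goran's mother's ABO genotype from I^B i × I^A i: 1/4 I^A I^B, 1/4 I^A i, 1/4 I^B i, 1/4 i i.
Crossing each possibility with the father I^A I^A and summing P(type A): 1/4·1/2 + 1/4·1 + 1/4·1/2 + 1/4·1 = 3/4.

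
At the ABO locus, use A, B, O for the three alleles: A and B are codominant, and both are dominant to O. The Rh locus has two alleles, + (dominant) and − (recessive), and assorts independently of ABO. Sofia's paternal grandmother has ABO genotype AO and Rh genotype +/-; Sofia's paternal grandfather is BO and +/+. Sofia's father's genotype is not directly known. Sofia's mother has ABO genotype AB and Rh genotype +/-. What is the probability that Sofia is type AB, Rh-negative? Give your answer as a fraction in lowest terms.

1/32

Sofia's father's ABO genotype from AO × BO: 1/4 AB, 1/4 AO, 1/4 BO, 1/4 OO.
Crossing each possibility with the mother AB and summing P(type AB): 1/4·1/2 + 1/4·1/4 + 1/4·1/4 + 1/4·0 = 1/4.
Similarly for Rh via the father's Rh distribution: P(Rh-) = 1/8.
Independent loci: 1/4 × 1/8 = 1/32.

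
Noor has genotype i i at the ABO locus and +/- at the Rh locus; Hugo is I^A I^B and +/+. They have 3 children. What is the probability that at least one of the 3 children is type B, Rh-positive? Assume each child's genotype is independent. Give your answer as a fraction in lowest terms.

ABO cross i i × I^A I^B → 1/2 A, 1/2 B.
Rh cross +/- × +/+ → 1 Rh+; so P(type B, Rh-positive) = 1/2 × 1 = 1/2 per child.
P(none) = (1/2)^3 = 1/8; P(at least one) = 1 − 1/8 = 7/8.

7/8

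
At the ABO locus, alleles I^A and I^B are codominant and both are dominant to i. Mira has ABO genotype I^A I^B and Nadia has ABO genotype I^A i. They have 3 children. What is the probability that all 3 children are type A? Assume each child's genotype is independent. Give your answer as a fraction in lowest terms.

1/8

ABO cross I^A I^B × I^A i → 1/2 A, 1/4 B, 1/4 AB.
So P(type A) = 1/2 per child.
All 3 independent: (1/2)^3 = 1/8.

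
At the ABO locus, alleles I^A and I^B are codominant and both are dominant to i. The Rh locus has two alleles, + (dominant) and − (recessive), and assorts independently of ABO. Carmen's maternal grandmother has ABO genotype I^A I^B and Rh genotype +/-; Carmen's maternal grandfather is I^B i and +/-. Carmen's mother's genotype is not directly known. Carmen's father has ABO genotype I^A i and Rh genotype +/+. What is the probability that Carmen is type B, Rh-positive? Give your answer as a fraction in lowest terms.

1/4

Carmen's mother's ABO genotype from I^A I^B × I^B i: 1/4 I^A I^B, 1/4 I^A i, 1/4 I^B I^B, 1/4 I^B i.
Crossing each possibility with the father I^A i and summing P(type B): 1/4·1/4 + 1/4·0 + 1/4·1/2 + 1/4·1/4 = 1/4.
Similarly for Rh via the mother's Rh distribution: P(Rh+) = 1.
Independent loci: 1/4 × 1 = 1/4.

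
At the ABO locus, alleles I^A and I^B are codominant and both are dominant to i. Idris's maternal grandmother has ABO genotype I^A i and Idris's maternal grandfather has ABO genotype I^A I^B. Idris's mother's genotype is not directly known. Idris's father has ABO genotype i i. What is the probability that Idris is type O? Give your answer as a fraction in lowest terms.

1/4

Idris's mother's ABO genotype from I^A i × I^A I^B: 1/4 I^A I^A, 1/4 I^A I^B, 1/4 I^A i, 1/4 I^B i.
Crossing each possibility with the father i i and summing P(type O): 1/4·0 + 1/4·0 + 1/4·1/2 + 1/4·1/2 = 1/4.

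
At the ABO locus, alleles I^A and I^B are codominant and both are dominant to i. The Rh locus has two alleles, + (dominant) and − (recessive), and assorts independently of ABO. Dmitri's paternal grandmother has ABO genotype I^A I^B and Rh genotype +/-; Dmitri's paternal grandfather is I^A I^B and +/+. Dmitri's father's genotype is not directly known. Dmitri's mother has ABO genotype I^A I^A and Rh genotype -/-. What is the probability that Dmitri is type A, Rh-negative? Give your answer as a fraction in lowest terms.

Dmitri's father's ABO genotype from I^A I^B × I^A I^B: 1/4 I^A I^A, 1/2 I^A I^B, 1/4 I^B I^B.
Crossing each possibility with the mother I^A I^A and summing P(type A): 1/4·1 + 1/2·1/2 + 1/4·0 = 1/2.
Similarly for Rh via the father's Rh distribution: P(Rh-) = 1/4.
Independent loci: 1/2 × 1/4 = 1/8.

1/8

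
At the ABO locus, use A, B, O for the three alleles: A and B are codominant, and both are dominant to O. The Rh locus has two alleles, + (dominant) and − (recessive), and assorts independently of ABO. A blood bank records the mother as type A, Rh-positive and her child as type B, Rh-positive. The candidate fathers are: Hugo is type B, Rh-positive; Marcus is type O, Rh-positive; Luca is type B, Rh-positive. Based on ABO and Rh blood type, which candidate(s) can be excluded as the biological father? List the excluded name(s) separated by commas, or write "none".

Marcus

A candidate is excluded only if no genotype consistent with his phenotype could produce a type B, Rh-positive child with a type A, Rh-positive mother.
Marcus (type O, Rh+): no genotype consistent with that phenotype can produce a type-B Rh+ child with a type-A mother.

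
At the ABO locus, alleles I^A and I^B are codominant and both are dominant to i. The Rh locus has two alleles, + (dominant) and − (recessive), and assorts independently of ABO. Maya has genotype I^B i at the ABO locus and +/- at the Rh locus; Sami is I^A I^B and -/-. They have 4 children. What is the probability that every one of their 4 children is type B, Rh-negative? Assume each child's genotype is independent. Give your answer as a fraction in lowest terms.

1/256

ABO cross I^B i × I^A I^B → 1/4 A, 1/2 B, 1/4 AB.
Rh cross +/- × -/- → 1/2 Rh+, 1/2 Rh-; so P(type B, Rh-negative) = 1/2 × 1/2 = 1/4 per child.
All 4 independent: (1/4)^4 = 1/256.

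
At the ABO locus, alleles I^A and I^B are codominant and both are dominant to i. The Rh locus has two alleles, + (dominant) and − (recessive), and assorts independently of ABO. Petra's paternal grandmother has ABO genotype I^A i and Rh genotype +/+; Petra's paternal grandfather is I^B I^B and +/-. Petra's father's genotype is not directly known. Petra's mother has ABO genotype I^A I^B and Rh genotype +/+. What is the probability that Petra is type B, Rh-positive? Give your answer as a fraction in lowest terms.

Petra's father's ABO genotype from I^A i × I^B I^B: 1/2 I^A I^B, 1/2 I^B i.
Crossing each possibility with the mother I^A I^B and summing P(type B): 1/2·1/4 + 1/2·1/2 = 3/8.
Similarly for Rh via the father's Rh distribution: P(Rh+) = 1.
Independent loci: 3/8 × 1 = 3/8.

3/8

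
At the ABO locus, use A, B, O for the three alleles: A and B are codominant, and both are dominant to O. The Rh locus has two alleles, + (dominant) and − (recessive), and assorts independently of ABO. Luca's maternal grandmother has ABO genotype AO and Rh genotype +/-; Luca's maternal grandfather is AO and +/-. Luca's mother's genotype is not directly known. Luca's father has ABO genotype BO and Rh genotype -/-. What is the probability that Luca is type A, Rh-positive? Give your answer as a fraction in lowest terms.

1/8

Luca's mother's ABO genotype from AO × AO: 1/4 AA, 1/2 AO, 1/4 OO.
Crossing each possibility with the father BO and summing P(type A): 1/4·1/2 + 1/2·1/4 + 1/4·0 = 1/4.
Similarly for Rh via the mother's Rh distribution: P(Rh+) = 1/2.
Independent loci: 1/4 × 1/2 = 1/8.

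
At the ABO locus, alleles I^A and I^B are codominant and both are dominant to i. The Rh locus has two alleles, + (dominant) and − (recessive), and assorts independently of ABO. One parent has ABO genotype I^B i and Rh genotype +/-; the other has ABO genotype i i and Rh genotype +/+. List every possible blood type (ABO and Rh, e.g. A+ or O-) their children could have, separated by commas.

Gametes from I^B i × i i give offspring ABO genotypes I^B i, i i, i.e. phenotypes O, B.
Rh cross +/- × +/+ → phenotypes Rh+.
Combining independently: O+, B+.

O+, B+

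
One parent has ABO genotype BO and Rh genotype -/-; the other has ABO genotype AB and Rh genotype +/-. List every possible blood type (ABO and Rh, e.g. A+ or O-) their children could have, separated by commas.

A+, A-, B+, B-, AB+, AB-

Gametes from BO × AB give offspring ABO genotypes AB, AO, BB, BO, i.e. phenotypes A, B, AB.
Rh cross -/- × +/- → phenotypes Rh+, Rh-.
Combining independently: A+, A-, B+, B-, AB+, AB-.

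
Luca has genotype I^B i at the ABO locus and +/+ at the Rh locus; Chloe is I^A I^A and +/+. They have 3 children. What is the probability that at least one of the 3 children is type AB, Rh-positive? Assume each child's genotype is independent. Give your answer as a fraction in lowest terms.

ABO cross I^B i × I^A I^A → 1/2 A, 1/2 AB.
Rh cross +/+ × +/+ → 1 Rh+; so P(type AB, Rh-positive) = 1/2 × 1 = 1/2 per child.
P(none) = (1/2)^3 = 1/8; P(at least one) = 1 − 1/8 = 7/8.

7/8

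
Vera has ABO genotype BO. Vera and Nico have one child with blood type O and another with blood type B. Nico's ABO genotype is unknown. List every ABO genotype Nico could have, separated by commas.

For each candidate genotype of Nico, check whether crossing it with BO can produce every observed child phenotype.
  AA → possible child types {A, AB} ✗
  AB → possible child types {A, B, AB} ✗
  AO → possible child types {O, A, B, AB} ✓
  BB → possible child types {B} ✗
  BO → possible child types {O, B} ✓
  OO → possible child types {O, B} ✓

AO, BO, OO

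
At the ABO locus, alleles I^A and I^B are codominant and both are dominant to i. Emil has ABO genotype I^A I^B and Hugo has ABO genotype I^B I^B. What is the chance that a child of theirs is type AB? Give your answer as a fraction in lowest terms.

1/2

ABO cross I^A I^B × I^B I^B → offspring phenotypes: 1/2 B, 1/2 AB.
So P(type AB) = 1/2.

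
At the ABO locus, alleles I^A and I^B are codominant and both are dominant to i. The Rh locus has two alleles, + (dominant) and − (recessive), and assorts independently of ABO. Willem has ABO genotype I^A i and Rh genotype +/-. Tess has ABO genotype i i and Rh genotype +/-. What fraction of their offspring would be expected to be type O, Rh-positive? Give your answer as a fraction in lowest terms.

ABO cross I^A i × i i → offspring phenotypes: 1/2 O, 1/2 A.
Rh cross +/- × +/- → 3/4 Rh+, 1/4 Rh-.
Independent loci: P(type O, Rh-positive) = 1/2 × 3/4 = 3/8.

3/8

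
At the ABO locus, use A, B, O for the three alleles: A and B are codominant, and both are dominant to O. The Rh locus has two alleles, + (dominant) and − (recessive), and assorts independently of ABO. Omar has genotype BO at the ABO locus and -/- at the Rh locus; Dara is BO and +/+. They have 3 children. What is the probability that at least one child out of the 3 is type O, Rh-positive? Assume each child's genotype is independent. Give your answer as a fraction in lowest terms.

ABO cross BO × BO → 1/4 O, 3/4 B.
Rh cross -/- × +/+ → 1 Rh+; so P(type O, Rh-positive) = 1/4 × 1 = 1/4 per child.
P(none) = (3/4)^3 = 27/64; P(at least one) = 1 − 27/64 = 37/64.

37/64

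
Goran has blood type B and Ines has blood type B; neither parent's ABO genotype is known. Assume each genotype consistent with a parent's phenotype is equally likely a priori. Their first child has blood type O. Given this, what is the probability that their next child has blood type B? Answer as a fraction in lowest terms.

Possible genotypes: Goran ∈ {BB, BO}; Ines ∈ {BB, BO}.
Weight each parental genotype pair by prior × P(type-O child):
  BO × BO: posterior weight 1; P(next child type B) = 3/4.
Weighted sum = 3/4.

3/4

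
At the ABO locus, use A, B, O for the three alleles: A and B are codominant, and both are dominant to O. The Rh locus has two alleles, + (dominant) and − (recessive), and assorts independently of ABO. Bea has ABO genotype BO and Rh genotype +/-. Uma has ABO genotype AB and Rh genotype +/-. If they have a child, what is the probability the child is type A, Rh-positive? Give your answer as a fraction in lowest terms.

ABO cross BO × AB → offspring phenotypes: 1/4 A, 1/2 B, 1/4 AB.
Rh cross +/- × +/- → 3/4 Rh+, 1/4 Rh-.
Independent loci: P(type A, Rh-positive) = 1/4 × 3/4 = 3/16.

3/16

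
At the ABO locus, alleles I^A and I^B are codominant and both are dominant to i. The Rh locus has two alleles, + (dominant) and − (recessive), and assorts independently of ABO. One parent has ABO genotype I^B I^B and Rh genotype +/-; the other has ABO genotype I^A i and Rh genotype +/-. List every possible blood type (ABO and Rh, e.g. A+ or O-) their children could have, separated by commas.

Gametes from I^B I^B × I^A i give offspring ABO genotypes I^A I^B, I^B i, i.e. phenotypes B, AB.
Rh cross +/- × +/- → phenotypes Rh+, Rh-.
Combining independently: B+, B-, AB+, AB-.

B+, B-, AB+, AB-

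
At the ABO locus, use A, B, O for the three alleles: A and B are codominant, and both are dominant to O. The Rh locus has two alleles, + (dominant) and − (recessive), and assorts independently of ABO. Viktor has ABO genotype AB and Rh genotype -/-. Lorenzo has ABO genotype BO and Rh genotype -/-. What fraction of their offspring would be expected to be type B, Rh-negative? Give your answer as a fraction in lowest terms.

ABO cross AB × BO → offspring phenotypes: 1/4 A, 1/2 B, 1/4 AB.
Rh cross -/- × -/- → 1 Rh-.
Independent loci: P(type B, Rh-negative) = 1/2 × 1 = 1/2.

1/2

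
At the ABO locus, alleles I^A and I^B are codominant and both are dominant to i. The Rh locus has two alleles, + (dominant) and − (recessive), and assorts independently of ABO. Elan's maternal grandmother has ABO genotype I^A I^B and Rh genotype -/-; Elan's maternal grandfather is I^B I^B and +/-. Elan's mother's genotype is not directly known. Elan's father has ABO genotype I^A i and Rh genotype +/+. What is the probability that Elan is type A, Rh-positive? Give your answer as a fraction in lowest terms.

Elan's mother's ABO genotype from I^A I^B × I^B I^B: 1/2 I^A I^B, 1/2 I^B I^B.
Crossing each possibility with the father I^A i and summing P(type A): 1/2·1/2 + 1/2·0 = 1/4.
Similarly for Rh via the mother's Rh distribution: P(Rh+) = 1.
Independent loci: 1/4 × 1 = 1/4.

1/4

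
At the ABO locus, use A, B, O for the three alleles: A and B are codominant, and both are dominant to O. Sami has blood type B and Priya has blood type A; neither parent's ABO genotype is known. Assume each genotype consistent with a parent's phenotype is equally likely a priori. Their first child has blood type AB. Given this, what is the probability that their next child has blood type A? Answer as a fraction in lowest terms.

Possible genotypes: Sami ∈ {BB, BO}; Priya ∈ {AA, AO}.
Weight each parental genotype pair by prior × P(type-AB child):
  BB × AA: posterior weight 4/9; P(next child type A) = 0.
  BB × AO: posterior weight 2/9; P(next child type A) = 0.
  BO × AA: posterior weight 2/9; P(next child type A) = 1/2.
  BO × AO: posterior weight 1/9; P(next child type A) = 1/4.
Weighted sum = 5/36.

5/36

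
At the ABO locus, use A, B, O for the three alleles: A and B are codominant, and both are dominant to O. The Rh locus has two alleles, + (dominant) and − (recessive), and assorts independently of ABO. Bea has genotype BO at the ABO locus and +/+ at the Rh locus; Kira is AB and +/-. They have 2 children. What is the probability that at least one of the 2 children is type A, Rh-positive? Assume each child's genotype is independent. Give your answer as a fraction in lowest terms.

7/16

ABO cross BO × AB → 1/4 A, 1/2 B, 1/4 AB.
Rh cross +/+ × +/- → 1 Rh+; so P(type A, Rh-positive) = 1/4 × 1 = 1/4 per child.
P(none) = (3/4)^2 = 9/16; P(at least one) = 1 − 9/16 = 7/16.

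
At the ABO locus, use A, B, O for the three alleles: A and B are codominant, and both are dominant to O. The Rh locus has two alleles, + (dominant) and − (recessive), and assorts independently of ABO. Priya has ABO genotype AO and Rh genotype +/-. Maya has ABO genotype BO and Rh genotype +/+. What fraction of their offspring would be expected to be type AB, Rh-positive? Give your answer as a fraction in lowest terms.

1/4

ABO cross AO × BO → offspring phenotypes: 1/4 O, 1/4 A, 1/4 B, 1/4 AB.
Rh cross +/- × +/+ → 1 Rh+.
Independent loci: P(type AB, Rh-positive) = 1/4 × 1 = 1/4.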